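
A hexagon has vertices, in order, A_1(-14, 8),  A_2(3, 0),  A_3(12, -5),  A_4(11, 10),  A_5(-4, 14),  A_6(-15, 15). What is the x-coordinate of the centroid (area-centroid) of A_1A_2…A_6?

-1/45

Apply the shoelace (surveyor's) formula. First the cross-terms c_i = x_i·y_{i+1} − x_{i+1}·y_i:
  -24, -15, 175, 194, 150, 90  ⇒  2A = 570, A = 285.
Then Σ (x_i + x_{i+1})·c_i = -38, so x̄ = -38 / (6·285) = -1/45.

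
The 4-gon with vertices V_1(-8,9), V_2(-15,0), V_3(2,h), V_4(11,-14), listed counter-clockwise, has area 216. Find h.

The doubled signed area Σ (x_i y_{i+1} − x_{i+1} y_i) is linear in h.
With h=0 it equals 94; the coefficient of h is -26 (from the two edges through V_3).
So -26·h + 94 = 2·216 = 432 ⇒ h = -13.

-13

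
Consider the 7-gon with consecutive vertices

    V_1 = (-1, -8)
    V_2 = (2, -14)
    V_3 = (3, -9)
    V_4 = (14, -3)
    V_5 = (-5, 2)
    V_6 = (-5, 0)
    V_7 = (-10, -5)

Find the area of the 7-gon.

147

Apply the surveyor's formula: 2A = Σ (x_i·y_{i+1} − x_{i+1}·y_i), indices taken mod 7.
V_1→V_2: (-1)(-14) − (2)(-8) = 30
V_2→V_3: (2)(-9) − (3)(-14) = 24
V_3→V_4: (3)(-3) − (14)(-9) = 117
V_4→V_5: (14)(2) − (-5)(-3) = 13
V_5→V_6: (-5)(0) − (-5)(2) = 10
V_6→V_7: (-5)(-5) − (-10)(0) = 25
V_7→V_1: (-10)(-8) − (-1)(-5) = 75
Σ = 294
Area = |Σ|/2 = 147.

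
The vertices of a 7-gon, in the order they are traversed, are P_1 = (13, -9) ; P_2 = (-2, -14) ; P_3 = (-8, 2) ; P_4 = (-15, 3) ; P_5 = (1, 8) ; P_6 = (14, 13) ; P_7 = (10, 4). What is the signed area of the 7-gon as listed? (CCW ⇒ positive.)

-374

Cross-terms: -200, -116, 6, -123, -99, -74, -142  ⇒  Σ = -748
Signed area = Σ/2 = -374 (negative ⇒ clockwise traversal).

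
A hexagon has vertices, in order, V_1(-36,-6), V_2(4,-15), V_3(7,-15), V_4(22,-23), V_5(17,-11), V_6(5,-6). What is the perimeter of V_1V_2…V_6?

|V_1V_2| = √((40)² + (-9)²) = √1681 = 41
|V_2V_3| = √((3)² + (0)²) = √9 = 3
|V_3V_4| = √((15)² + (-8)²) = √289 = 17
|V_4V_5| = √((-5)² + (12)²) = √169 = 13
|V_5V_6| = √((-12)² + (5)²) = √169 = 13
|V_6V_1| = √((-41)² + (0)²) = √1681 = 41
Perimeter = 41 + 3 + 17 + 13 + 13 + 41 = 128.

128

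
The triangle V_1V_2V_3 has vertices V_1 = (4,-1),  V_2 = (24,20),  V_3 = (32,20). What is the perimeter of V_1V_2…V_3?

72

|V_1V_2| = √((20)² + (21)²) = √841 = 29
|V_2V_3| = √((8)² + (0)²) = √64 = 8
|V_3V_1| = √((-28)² + (-21)²) = √1225 = 35
Perimeter = 29 + 8 + 35 = 72.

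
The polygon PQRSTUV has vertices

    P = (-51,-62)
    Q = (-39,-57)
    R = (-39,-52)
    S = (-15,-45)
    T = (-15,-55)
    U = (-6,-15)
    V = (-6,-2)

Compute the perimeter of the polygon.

|PQ| = √((12)² + (5)²) = √169 = 13
|QR| = √((0)² + (5)²) = √25 = 5
|RS| = √((24)² + (7)²) = √625 = 25
|ST| = √((0)² + (-10)²) = √100 = 10
|TU| = √((9)² + (40)²) = √1681 = 41
|UV| = √((0)² + (13)²) = √169 = 13
|VP| = √((-45)² + (-60)²) = √5625 = 75
Perimeter = 13 + 5 + 25 + 10 + 41 + 13 + 75 = 182.

182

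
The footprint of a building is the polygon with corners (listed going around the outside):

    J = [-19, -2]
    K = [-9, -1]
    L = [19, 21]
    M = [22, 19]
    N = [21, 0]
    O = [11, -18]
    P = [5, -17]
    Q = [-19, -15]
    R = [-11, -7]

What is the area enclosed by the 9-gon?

Apply the shoelace (surveyor's) formula: 2A = Σ (x_i·y_{i+1} − x_{i+1}·y_i), indices taken mod 9.
Σ = (1) + (-170) + (-101) + (-399) + (-378) + (-97) + (-398) + (-32) + (-111) = -1685
Area = |Σ|/2 = 842.5.

842.5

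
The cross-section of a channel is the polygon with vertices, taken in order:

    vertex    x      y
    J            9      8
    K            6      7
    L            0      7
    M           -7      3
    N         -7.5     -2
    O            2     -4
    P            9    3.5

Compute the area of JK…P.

Apply the surveyor's formula: 2A = Σ (x_i·y_{i+1} − x_{i+1}·y_i), indices taken mod 7.
Σ = (15) + (42) + (49) + (36.5) + (34) + (43) + (40.5) = 260
Area = |Σ|/2 = 130.

130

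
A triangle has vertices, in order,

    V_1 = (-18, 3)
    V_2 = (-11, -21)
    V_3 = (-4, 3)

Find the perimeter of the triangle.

64

|V_1V_2| = √((7)² + (-24)²) = √625 = 25
|V_2V_3| = √((7)² + (24)²) = √625 = 25
|V_3V_1| = √((-14)² + (0)²) = √196 = 14
Perimeter = 25 + 25 + 14 = 64.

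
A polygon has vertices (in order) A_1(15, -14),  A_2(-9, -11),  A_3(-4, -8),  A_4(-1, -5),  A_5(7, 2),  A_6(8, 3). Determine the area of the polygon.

185

Apply the surveyor's formula: 2A = Σ (x_i·y_{i+1} − x_{i+1}·y_i), indices taken mod 6.
Σ = (-291) + (28) + (12) + (33) + (5) + (-157) = -370
Area = |Σ|/2 = 185.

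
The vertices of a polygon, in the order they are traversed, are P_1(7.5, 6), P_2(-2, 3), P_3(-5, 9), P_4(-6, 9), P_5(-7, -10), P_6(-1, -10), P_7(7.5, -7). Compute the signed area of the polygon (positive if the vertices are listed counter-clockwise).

Apply Gauss's area formula: 2A = Σ (x_i·y_{i+1} − x_{i+1}·y_i), indices taken mod 7.
P_1→P_2: (7.5)(3) − (-2)(6) = 34.5
P_2→P_3: (-2)(9) − (-5)(3) = -3
P_3→P_4: (-5)(9) − (-6)(9) = 9
P_4→P_5: (-6)(-10) − (-7)(9) = 123
P_5→P_6: (-7)(-10) − (-1)(-10) = 60
P_6→P_7: (-1)(-7) − (7.5)(-10) = 82
P_7→P_1: (7.5)(6) − (7.5)(-7) = 97.5
Σ = 403
Signed area = Σ/2 = 201.5 (positive ⇒ counter-clockwise traversal).

201.5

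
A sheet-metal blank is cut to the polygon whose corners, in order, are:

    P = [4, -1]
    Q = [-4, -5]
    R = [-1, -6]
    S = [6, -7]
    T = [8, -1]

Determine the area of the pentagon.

Apply Gauss's area formula: 2A = Σ (x_i·y_{i+1} − x_{i+1}·y_i), indices taken mod 5.
Σ = (-24) + (19) + (43) + (50) + (-4) = 84
Area = |Σ|/2 = 42.

42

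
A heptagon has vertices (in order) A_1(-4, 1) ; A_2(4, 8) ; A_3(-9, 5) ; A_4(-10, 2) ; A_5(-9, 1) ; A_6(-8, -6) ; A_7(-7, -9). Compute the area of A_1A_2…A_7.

Apply the surveyor's formula: 2A = Σ (x_i·y_{i+1} − x_{i+1}·y_i), indices taken mod 7.
A_1→A_2: (-4)(8) − (4)(1) = -36
A_2→A_3: (4)(5) − (-9)(8) = 92
A_3→A_4: (-9)(2) − (-10)(5) = 32
A_4→A_5: (-10)(1) − (-9)(2) = 8
A_5→A_6: (-9)(-6) − (-8)(1) = 62
A_6→A_7: (-8)(-9) − (-7)(-6) = 30
A_7→A_1: (-7)(1) − (-4)(-9) = -43
Σ = 145
Area = |Σ|/2 = 72.5.

72.5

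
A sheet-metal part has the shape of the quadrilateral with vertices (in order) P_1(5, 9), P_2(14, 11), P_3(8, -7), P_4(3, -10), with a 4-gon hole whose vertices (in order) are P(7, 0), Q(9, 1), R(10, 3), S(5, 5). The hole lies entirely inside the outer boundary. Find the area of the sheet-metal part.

Outer boundary:
Σ = (-71) + (-186) + (-59) + (77) = -239
Area = |Σ|/2 = 119.5.
Hole:
Cross-terms: 7, 17, 35, -35  ⇒  Σ = 24
Area = |Σ|/2 = 12.
Net area = 119.5 − 12 = 107.5.

107.5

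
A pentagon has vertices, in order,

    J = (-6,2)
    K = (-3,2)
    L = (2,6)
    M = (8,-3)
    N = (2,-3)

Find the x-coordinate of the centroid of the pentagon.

Apply the shoelace formula. First the cross-terms c_i = x_i·y_{i+1} − x_{i+1}·y_i:
  -6, -22, -54, -18, -14  ⇒  2A = -114, A = -57.
Then Σ (x_i + x_{i+1})·c_i = -588, so x̄ = -588 / (6·(-57)) = 98/57.

98/57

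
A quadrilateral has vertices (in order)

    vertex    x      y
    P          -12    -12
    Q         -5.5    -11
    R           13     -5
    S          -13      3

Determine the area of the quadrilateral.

P→Q: (-12)(-11) − (-5.5)(-12) = 66
Q→R: (-5.5)(-5) − (13)(-11) = 170.5
R→S: (13)(3) − (-13)(-5) = -26
S→P: (-13)(-12) − (-12)(3) = 192
Σ = 402.5
Area = |Σ|/2 = 201.25.

201.25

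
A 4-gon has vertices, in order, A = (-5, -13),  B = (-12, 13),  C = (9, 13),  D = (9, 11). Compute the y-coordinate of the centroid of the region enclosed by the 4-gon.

Apply the shoelace (surveyor's) formula. First the cross-terms c_i = x_i·y_{i+1} − x_{i+1}·y_i:
  -221, -273, -18, -62  ⇒  2A = -574, A = -287.
Then Σ (y_i + y_{i+1})·c_i = -7406, so ȳ = -7406 / (6·(-287)) = 529/123.

529/123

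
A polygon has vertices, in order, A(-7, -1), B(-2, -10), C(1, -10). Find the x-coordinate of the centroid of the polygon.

-8/3

Apply Gauss's area formula. First the cross-terms c_i = x_i·y_{i+1} − x_{i+1}·y_i:
  68, 30, -71  ⇒  2A = 27, A = 13.5.
Then Σ (x_i + x_{i+1})·c_i = -216, so x̄ = -216 / (6·13.5) = -8/3.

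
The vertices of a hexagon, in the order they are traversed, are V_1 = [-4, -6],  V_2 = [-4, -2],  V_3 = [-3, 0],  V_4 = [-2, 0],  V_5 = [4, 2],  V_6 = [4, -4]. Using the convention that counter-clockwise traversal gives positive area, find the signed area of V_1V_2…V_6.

-45

Apply the surveyor's formula: 2A = Σ (x_i·y_{i+1} − x_{i+1}·y_i), indices taken mod 6.
V_1→V_2: (-4)(-2) − (-4)(-6) = -16
V_2→V_3: (-4)(0) − (-3)(-2) = -6
V_3→V_4: (-3)(0) − (-2)(0) = 0
V_4→V_5: (-2)(2) − (4)(0) = -4
V_5→V_6: (4)(-4) − (4)(2) = -24
V_6→V_1: (4)(-6) − (-4)(-4) = -40
Σ = -90
Signed area = Σ/2 = -45 (negative ⇒ clockwise traversal).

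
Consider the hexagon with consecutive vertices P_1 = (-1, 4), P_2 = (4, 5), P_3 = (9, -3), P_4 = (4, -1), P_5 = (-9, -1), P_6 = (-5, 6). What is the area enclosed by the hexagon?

Cross-terms: -21, -57, 3, -13, -59, -14  ⇒  Σ = -161
Area = |Σ|/2 = 80.5.

80.5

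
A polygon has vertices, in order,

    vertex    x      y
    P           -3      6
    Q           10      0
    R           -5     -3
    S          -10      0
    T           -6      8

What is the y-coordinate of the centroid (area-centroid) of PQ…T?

Apply the shoelace formula. First the cross-terms c_i = x_i·y_{i+1} − x_{i+1}·y_i:
  -60, -30, -30, -80, -12  ⇒  2A = -212, A = -106.
Then Σ (y_i + y_{i+1})·c_i = -988, so ȳ = -988 / (6·(-106)) = 247/159.

247/159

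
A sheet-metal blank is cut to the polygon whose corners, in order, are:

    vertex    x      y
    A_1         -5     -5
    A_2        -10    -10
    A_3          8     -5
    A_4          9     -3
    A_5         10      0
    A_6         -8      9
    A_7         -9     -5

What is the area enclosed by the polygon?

206

Σ = (0) + (130) + (21) + (30) + (90) + (121) + (20) = 412
Area = |Σ|/2 = 206.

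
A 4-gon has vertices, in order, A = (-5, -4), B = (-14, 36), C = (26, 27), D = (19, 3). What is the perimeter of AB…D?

132

|AB| = √((-9)² + (40)²) = √1681 = 41
|BC| = √((40)² + (-9)²) = √1681 = 41
|CD| = √((-7)² + (-24)²) = √625 = 25
|DA| = √((-24)² + (-7)²) = √625 = 25
Perimeter = 41 + 41 + 25 + 25 = 132.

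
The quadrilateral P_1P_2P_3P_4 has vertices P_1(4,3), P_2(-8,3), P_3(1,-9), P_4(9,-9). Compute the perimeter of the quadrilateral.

48

|P_1P_2| = √((-12)² + (0)²) = √144 = 12
|P_2P_3| = √((9)² + (-12)²) = √225 = 15
|P_3P_4| = √((8)² + (0)²) = √64 = 8
|P_4P_1| = √((-5)² + (12)²) = √169 = 13
Perimeter = 12 + 15 + 8 + 13 = 48.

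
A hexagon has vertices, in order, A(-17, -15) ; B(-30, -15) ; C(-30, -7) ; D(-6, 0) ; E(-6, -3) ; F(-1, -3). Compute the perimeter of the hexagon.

|AB| = √((-13)² + (0)²) = √169 = 13
|BC| = √((0)² + (8)²) = √64 = 8
|CD| = √((24)² + (7)²) = √625 = 25
|DE| = √((0)² + (-3)²) = √9 = 3
|EF| = √((5)² + (0)²) = √25 = 5
|FA| = √((-16)² + (-12)²) = √400 = 20
Perimeter = 13 + 8 + 25 + 3 + 5 + 20 = 74.

74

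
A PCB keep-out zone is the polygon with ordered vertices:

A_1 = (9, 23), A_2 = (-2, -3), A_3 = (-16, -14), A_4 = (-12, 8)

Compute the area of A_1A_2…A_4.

Apply the surveyor's formula: 2A = Σ (x_i·y_{i+1} − x_{i+1}·y_i), indices taken mod 4.
A_1→A_2: (9)(-3) − (-2)(23) = 19
A_2→A_3: (-2)(-14) − (-16)(-3) = -20
A_3→A_4: (-16)(8) − (-12)(-14) = -296
A_4→A_1: (-12)(23) − (9)(8) = -348
Σ = -645
Area = |Σ|/2 = 322.5.

322.5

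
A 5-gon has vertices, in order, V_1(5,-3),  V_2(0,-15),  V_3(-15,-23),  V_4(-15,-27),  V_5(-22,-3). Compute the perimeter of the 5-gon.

|V_1V_2| = √((-5)² + (-12)²) = √169 = 13
|V_2V_3| = √((-15)² + (-8)²) = √289 = 17
|V_3V_4| = √((0)² + (-4)²) = √16 = 4
|V_4V_5| = √((-7)² + (24)²) = √625 = 25
|V_5V_1| = √((27)² + (0)²) = √729 = 27
Perimeter = 13 + 17 + 4 + 25 + 27 = 86.

86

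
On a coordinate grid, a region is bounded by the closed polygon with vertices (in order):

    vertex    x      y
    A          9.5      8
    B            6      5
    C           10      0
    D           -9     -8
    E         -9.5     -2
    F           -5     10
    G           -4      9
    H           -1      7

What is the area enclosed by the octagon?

Σ = (-0.5) + (-50) + (-80) + (-58) + (-105) + (-5) + (-19) + (-74.5) = -392
Area = |Σ|/2 = 196.

196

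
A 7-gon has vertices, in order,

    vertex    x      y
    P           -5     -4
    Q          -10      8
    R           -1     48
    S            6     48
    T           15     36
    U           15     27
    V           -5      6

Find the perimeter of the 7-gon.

|PQ| = √((-5)² + (12)²) = √169 = 13
|QR| = √((9)² + (40)²) = √1681 = 41
|RS| = √((7)² + (0)²) = √49 = 7
|ST| = √((9)² + (-12)²) = √225 = 15
|TU| = √((0)² + (-9)²) = √81 = 9
|UV| = √((-20)² + (-21)²) = √841 = 29
|VP| = √((0)² + (-10)²) = √100 = 10
Perimeter = 13 + 41 + 7 + 15 + 9 + 29 + 10 = 124.

124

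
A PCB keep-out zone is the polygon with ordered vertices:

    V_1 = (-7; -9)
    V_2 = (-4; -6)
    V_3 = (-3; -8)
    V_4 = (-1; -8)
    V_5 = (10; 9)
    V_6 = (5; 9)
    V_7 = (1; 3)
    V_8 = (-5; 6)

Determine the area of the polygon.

Apply the shoelace (surveyor's) formula: 2A = Σ (x_i·y_{i+1} − x_{i+1}·y_i), indices taken mod 8.
V_1→V_2: (-7)(-6) − (-4)(-9) = 6
V_2→V_3: (-4)(-8) − (-3)(-6) = 14
V_3→V_4: (-3)(-8) − (-1)(-8) = 16
V_4→V_5: (-1)(9) − (10)(-8) = 71
V_5→V_6: (10)(9) − (5)(9) = 45
V_6→V_7: (5)(3) − (1)(9) = 6
V_7→V_8: (1)(6) − (-5)(3) = 21
V_8→V_1: (-5)(-9) − (-7)(6) = 87
Σ = 266
Area = |Σ|/2 = 133.

133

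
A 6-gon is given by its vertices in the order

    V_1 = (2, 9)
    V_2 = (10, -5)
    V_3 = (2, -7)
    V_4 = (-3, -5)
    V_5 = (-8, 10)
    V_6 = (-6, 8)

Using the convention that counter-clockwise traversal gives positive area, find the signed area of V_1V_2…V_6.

-167.5

Σ = (-100) + (-60) + (-31) + (-70) + (-4) + (-70) = -335
Signed area = Σ/2 = -167.5 (negative ⇒ clockwise traversal).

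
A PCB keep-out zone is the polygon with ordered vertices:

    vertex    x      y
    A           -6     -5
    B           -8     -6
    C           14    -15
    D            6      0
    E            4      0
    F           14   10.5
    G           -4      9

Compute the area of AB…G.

287

Apply the shoelace formula: 2A = Σ (x_i·y_{i+1} − x_{i+1}·y_i), indices taken mod 7.
Σ = (-4) + (204) + (90) + (0) + (42) + (168) + (74) = 574
Area = |Σ|/2 = 287.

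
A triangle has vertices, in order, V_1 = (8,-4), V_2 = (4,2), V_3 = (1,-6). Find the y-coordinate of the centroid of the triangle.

-8/3

Apply the shoelace (surveyor's) formula. First the cross-terms c_i = x_i·y_{i+1} − x_{i+1}·y_i:
  32, -26, 44  ⇒  2A = 50, A = 25.
Then Σ (y_i + y_{i+1})·c_i = -400, so ȳ = -400 / (6·25) = -8/3.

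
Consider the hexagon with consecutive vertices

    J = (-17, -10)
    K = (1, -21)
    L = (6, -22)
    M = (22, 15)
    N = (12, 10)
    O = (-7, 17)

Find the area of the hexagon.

Apply the shoelace (surveyor's) formula: 2A = Σ (x_i·y_{i+1} − x_{i+1}·y_i), indices taken mod 6.
Σ = (367) + (104) + (574) + (40) + (274) + (359) = 1718
Area = |Σ|/2 = 859.

859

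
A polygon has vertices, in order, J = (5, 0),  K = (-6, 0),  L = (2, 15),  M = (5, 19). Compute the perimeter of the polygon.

52

|JK| = √((-11)² + (0)²) = √121 = 11
|KL| = √((8)² + (15)²) = √289 = 17
|LM| = √((3)² + (4)²) = √25 = 5
|MJ| = √((0)² + (-19)²) = √361 = 19
Perimeter = 11 + 17 + 5 + 19 = 52.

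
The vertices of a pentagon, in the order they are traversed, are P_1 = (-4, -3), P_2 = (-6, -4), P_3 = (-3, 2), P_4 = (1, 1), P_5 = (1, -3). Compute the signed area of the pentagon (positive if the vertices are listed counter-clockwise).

Σ = (-2) + (-24) + (-5) + (-4) + (-15) = -50
Signed area = Σ/2 = -25 (negative ⇒ clockwise traversal).

-25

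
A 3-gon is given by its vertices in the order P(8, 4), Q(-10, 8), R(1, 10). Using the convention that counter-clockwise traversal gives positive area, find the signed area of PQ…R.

-40

Apply the shoelace (surveyor's) formula: 2A = Σ (x_i·y_{i+1} − x_{i+1}·y_i), indices taken mod 3.
Cross-terms: 104, -108, -76  ⇒  Σ = -80
Signed area = Σ/2 = -40 (negative ⇒ clockwise traversal).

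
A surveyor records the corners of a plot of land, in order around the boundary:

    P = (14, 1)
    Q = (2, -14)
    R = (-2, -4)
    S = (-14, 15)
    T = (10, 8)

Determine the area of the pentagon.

342

Cross-terms: -198, -36, -86, -262, -102  ⇒  Σ = -684
Area = |Σ|/2 = 342.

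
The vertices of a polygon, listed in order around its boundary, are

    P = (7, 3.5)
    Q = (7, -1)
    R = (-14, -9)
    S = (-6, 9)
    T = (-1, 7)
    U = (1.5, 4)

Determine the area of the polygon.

179.375

Cross-terms: -31.5, -77, -180, -33, -14.5, -22.75  ⇒  Σ = -358.75
Area = |Σ|/2 = 179.375.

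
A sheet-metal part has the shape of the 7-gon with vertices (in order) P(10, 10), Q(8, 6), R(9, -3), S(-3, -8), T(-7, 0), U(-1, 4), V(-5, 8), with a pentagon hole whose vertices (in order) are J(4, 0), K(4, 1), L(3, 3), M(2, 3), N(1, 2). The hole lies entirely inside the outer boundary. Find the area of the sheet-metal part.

Outer boundary:
Σ = (-20) + (-78) + (-81) + (-56) + (-28) + (12) + (-130) = -381
Area = |Σ|/2 = 190.5.
Hole:
Apply Gauss's area formula: 2A = Σ (x_i·y_{i+1} − x_{i+1}·y_i), indices taken mod 5.
J→K: (4)(1) − (4)(0) = 4
K→L: (4)(3) − (3)(1) = 9
L→M: (3)(3) − (2)(3) = 3
M→N: (2)(2) − (1)(3) = 1
N→J: (1)(0) − (4)(2) = -8
Σ = 9
Area = |Σ|/2 = 4.5.
Net area = 190.5 − 4.5 = 186.

186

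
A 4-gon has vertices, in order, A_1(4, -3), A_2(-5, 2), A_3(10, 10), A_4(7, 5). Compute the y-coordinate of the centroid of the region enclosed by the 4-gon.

Apply the surveyor's formula. First the cross-terms c_i = x_i·y_{i+1} − x_{i+1}·y_i:
  -7, -70, -20, -41  ⇒  2A = -138, A = -69.
Then Σ (y_i + y_{i+1})·c_i = -1215, so ȳ = -1215 / (6·(-69)) = 135/46.

135/46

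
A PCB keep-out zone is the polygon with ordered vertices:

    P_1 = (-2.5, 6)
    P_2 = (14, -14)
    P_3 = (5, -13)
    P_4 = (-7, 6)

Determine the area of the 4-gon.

Apply Gauss's area formula: 2A = Σ (x_i·y_{i+1} − x_{i+1}·y_i), indices taken mod 4.
Σ = (-49) + (-112) + (-61) + (-27) = -249
Area = |Σ|/2 = 124.5.

124.5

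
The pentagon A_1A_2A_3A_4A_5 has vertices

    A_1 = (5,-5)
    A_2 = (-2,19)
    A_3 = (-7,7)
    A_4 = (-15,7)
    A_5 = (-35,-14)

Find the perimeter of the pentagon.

|A_1A_2| = √((-7)² + (24)²) = √625 = 25
|A_2A_3| = √((-5)² + (-12)²) = √169 = 13
|A_3A_4| = √((-8)² + (0)²) = √64 = 8
|A_4A_5| = √((-20)² + (-21)²) = √841 = 29
|A_5A_1| = √((40)² + (9)²) = √1681 = 41
Perimeter = 25 + 13 + 8 + 29 + 41 = 116.

116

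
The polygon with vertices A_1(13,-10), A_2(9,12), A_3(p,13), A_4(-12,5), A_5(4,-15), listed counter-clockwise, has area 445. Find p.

-8

The doubled signed area Σ (x_i y_{i+1} − x_{i+1} y_i) is linear in p.
With p=0 it equals 834; the coefficient of p is -7 (from the two edges through A_3).
So -7·p + 834 = 2·445 = 890 ⇒ p = -8.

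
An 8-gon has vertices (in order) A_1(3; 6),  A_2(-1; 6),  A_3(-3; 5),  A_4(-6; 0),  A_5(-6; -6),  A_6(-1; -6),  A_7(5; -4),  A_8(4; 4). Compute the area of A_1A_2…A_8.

107.5

Cross-terms: 24, 13, 30, 36, 30, 34, 36, 12  ⇒  Σ = 215
Area = |Σ|/2 = 107.5.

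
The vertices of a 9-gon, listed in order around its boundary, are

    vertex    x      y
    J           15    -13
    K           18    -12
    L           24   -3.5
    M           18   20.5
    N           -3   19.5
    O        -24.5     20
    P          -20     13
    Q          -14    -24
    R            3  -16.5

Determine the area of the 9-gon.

Apply the shoelace (surveyor's) formula: 2A = Σ (x_i·y_{i+1} − x_{i+1}·y_i), indices taken mod 9.
Σ = (54) + (225) + (555) + (412.5) + (417.75) + (81.5) + (662) + (303) + (208.5) = 2919.25
Area = |Σ|/2 = 1459.625.

1459.625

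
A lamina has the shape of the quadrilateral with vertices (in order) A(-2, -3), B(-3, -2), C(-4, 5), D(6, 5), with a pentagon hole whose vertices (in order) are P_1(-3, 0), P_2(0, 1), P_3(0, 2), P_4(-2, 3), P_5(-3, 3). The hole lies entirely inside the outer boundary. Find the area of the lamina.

Outer boundary:
Apply the shoelace formula: 2A = Σ (x_i·y_{i+1} − x_{i+1}·y_i), indices taken mod 4.
Σ = (-5) + (-23) + (-50) + (-8) = -86
Area = |Σ|/2 = 43.
Hole:
Apply the shoelace formula: 2A = Σ (x_i·y_{i+1} − x_{i+1}·y_i), indices taken mod 5.
Σ = (-3) + (0) + (4) + (3) + (9) = 13
Area = |Σ|/2 = 6.5.
Net area = 43 − 6.5 = 36.5.

36.5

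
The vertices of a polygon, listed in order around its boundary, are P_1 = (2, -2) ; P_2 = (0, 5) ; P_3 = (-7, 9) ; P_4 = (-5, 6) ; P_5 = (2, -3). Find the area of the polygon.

26.5

Apply the shoelace formula: 2A = Σ (x_i·y_{i+1} − x_{i+1}·y_i), indices taken mod 5.
Σ = (10) + (35) + (3) + (3) + (2) = 53
Area = |Σ|/2 = 26.5.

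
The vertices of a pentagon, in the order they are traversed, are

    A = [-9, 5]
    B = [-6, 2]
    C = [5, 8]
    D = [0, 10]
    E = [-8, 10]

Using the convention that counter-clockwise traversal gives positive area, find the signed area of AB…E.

Apply Gauss's area formula: 2A = Σ (x_i·y_{i+1} − x_{i+1}·y_i), indices taken mod 5.
A→B: (-9)(2) − (-6)(5) = 12
B→C: (-6)(8) − (5)(2) = -58
C→D: (5)(10) − (0)(8) = 50
D→E: (0)(10) − (-8)(10) = 80
E→A: (-8)(5) − (-9)(10) = 50
Σ = 134
Signed area = Σ/2 = 67 (positive ⇒ counter-clockwise traversal).

67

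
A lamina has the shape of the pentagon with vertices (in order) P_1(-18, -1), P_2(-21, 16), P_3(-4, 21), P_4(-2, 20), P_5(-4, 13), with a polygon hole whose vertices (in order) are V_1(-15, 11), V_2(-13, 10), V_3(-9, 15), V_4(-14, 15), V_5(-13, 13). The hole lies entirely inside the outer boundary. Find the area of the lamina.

202

Outer boundary:
Σ = (-309) + (-377) + (-38) + (54) + (238) = -432
Area = |Σ|/2 = 216.
Hole:
Apply the shoelace (surveyor's) formula: 2A = Σ (x_i·y_{i+1} − x_{i+1}·y_i), indices taken mod 5.
V_1→V_2: (-15)(10) − (-13)(11) = -7
V_2→V_3: (-13)(15) − (-9)(10) = -105
V_3→V_4: (-9)(15) − (-14)(15) = 75
V_4→V_5: (-14)(13) − (-13)(15) = 13
V_5→V_1: (-13)(11) − (-15)(13) = 52
Σ = 28
Area = |Σ|/2 = 14.
Net area = 216 − 14 = 202.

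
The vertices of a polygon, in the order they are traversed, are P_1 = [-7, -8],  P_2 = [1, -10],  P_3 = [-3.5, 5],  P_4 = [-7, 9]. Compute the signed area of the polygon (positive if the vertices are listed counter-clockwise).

85.25

P_1→P_2: (-7)(-10) − (1)(-8) = 78
P_2→P_3: (1)(5) − (-3.5)(-10) = -30
P_3→P_4: (-3.5)(9) − (-7)(5) = 3.5
P_4→P_1: (-7)(-8) − (-7)(9) = 119
Σ = 170.5
Signed area = Σ/2 = 85.25 (positive ⇒ counter-clockwise traversal).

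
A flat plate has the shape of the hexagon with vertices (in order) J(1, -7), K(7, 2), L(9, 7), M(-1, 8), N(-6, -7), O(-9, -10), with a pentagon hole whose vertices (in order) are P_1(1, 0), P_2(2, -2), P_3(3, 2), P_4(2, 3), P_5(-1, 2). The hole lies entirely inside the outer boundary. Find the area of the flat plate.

Outer boundary:
Σ = (51) + (31) + (79) + (55) + (-3) + (73) = 286
Area = |Σ|/2 = 143.
Hole:
Σ = (-2) + (10) + (5) + (7) + (-2) = 18
Area = |Σ|/2 = 9.
Net area = 143 − 9 = 134.

134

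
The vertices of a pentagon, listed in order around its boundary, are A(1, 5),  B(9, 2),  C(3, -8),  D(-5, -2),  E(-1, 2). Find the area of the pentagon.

Apply the shoelace formula: 2A = Σ (x_i·y_{i+1} − x_{i+1}·y_i), indices taken mod 5.
Σ = (-43) + (-78) + (-46) + (-12) + (-7) = -186
Area = |Σ|/2 = 93.

93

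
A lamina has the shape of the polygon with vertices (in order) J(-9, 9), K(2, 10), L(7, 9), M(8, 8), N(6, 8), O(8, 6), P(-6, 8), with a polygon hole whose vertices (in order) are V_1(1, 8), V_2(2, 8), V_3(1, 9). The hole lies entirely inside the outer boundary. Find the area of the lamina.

Outer boundary:
Apply Gauss's area formula: 2A = Σ (x_i·y_{i+1} − x_{i+1}·y_i), indices taken mod 7.
Σ = (-108) + (-52) + (-16) + (16) + (-28) + (100) + (18) = -70
Area = |Σ|/2 = 35.
Hole:
Apply the shoelace formula: 2A = Σ (x_i·y_{i+1} − x_{i+1}·y_i), indices taken mod 3.
Σ = (-8) + (10) + (-1) = 1
Area = |Σ|/2 = 0.5.
Net area = 35 − 0.5 = 34.5.

34.5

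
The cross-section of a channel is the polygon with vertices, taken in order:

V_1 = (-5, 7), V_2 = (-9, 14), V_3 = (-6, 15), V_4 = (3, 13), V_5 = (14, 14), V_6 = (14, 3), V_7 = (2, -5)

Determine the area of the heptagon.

281

Apply the surveyor's formula: 2A = Σ (x_i·y_{i+1} − x_{i+1}·y_i), indices taken mod 7.
Cross-terms: -7, -51, -123, -140, -154, -76, -11  ⇒  Σ = -562
Area = |Σ|/2 = 281.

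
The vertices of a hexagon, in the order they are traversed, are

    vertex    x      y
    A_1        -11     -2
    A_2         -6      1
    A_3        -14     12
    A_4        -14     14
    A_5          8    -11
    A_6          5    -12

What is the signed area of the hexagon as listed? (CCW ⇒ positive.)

-125

Apply the surveyor's formula: 2A = Σ (x_i·y_{i+1} − x_{i+1}·y_i), indices taken mod 6.
Σ = (-23) + (-58) + (-28) + (42) + (-41) + (-142) = -250
Signed area = Σ/2 = -125 (negative ⇒ clockwise traversal).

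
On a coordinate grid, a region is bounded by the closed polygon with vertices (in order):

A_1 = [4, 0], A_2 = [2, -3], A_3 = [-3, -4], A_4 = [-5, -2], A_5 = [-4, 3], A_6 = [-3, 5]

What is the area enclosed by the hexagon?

48.5

Apply Gauss's area formula: 2A = Σ (x_i·y_{i+1} − x_{i+1}·y_i), indices taken mod 6.
Σ = (-12) + (-17) + (-14) + (-23) + (-11) + (-20) = -97
Area = |Σ|/2 = 48.5.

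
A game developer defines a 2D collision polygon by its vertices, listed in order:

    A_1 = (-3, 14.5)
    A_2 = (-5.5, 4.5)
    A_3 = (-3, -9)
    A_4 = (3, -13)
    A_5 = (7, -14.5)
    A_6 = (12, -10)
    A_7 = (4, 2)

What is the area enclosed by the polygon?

237.375

Σ = (66.25) + (63) + (66) + (47.5) + (104) + (64) + (64) = 474.75
Area = |Σ|/2 = 237.375.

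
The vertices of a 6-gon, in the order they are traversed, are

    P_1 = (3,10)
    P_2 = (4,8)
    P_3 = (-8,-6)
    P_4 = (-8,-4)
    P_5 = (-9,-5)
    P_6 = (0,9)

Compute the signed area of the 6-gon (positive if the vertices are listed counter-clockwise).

-48

Apply the shoelace formula: 2A = Σ (x_i·y_{i+1} − x_{i+1}·y_i), indices taken mod 6.
P_1→P_2: (3)(8) − (4)(10) = -16
P_2→P_3: (4)(-6) − (-8)(8) = 40
P_3→P_4: (-8)(-4) − (-8)(-6) = -16
P_4→P_5: (-8)(-5) − (-9)(-4) = 4
P_5→P_6: (-9)(9) − (0)(-5) = -81
P_6→P_1: (0)(10) − (3)(9) = -27
Σ = -96
Signed area = Σ/2 = -48 (negative ⇒ clockwise traversal).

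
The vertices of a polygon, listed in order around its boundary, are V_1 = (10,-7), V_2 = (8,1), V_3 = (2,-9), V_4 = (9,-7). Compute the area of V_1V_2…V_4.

V_1→V_2: (10)(1) − (8)(-7) = 66
V_2→V_3: (8)(-9) − (2)(1) = -74
V_3→V_4: (2)(-7) − (9)(-9) = 67
V_4→V_1: (9)(-7) − (10)(-7) = 7
Σ = 66
Area = |Σ|/2 = 33.

33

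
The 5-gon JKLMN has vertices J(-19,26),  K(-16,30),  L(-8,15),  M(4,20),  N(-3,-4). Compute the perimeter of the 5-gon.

94

|JK| = √((3)² + (4)²) = √25 = 5
|KL| = √((8)² + (-15)²) = √289 = 17
|LM| = √((12)² + (5)²) = √169 = 13
|MN| = √((-7)² + (-24)²) = √625 = 25
|NJ| = √((-16)² + (30)²) = √1156 = 34
Perimeter = 5 + 17 + 13 + 25 + 34 = 94.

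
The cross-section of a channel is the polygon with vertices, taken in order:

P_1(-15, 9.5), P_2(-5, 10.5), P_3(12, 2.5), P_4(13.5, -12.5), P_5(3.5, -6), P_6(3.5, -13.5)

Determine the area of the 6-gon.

Cross-terms: -110, -138.5, -183.75, -37.25, -26.25, -169.25  ⇒  Σ = -665
Area = |Σ|/2 = 332.5.

332.5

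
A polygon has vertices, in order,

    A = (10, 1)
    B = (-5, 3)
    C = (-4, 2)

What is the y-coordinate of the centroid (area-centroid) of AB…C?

Apply the shoelace formula. First the cross-terms c_i = x_i·y_{i+1} − x_{i+1}·y_i:
  35, 2, -24  ⇒  2A = 13, A = 6.5.
Then Σ (y_i + y_{i+1})·c_i = 78, so ȳ = 78 / (6·6.5) = 2.

2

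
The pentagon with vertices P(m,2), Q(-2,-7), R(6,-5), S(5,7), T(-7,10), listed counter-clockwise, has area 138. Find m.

-4

Write out the shoelace sum; only the two edges meeting at P involve m:
2·Area = [((-7)·2 − m·10) + (m·(-7) − (-2)·2)] + 218
       = -17·m + 208 = 276
⇒ m = -4.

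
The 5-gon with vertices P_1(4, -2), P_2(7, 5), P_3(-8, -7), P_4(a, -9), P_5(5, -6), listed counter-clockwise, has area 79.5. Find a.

Write out the shoelace sum; only the two edges meeting at P_4 involve a:
2·Area = [((-8)·(-9) − a·(-7)) + (a·(-6) − 5·(-9))] + 39
       = 1·a + 156 = 159
⇒ a = 3.

3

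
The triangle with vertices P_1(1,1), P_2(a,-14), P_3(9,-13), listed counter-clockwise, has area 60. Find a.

1

The doubled signed area Σ (x_i y_{i+1} − x_{i+1} y_i) is linear in a.
With a=0 it equals 134; the coefficient of a is -14 (from the two edges through P_2).
So -14·a + 134 = 2·60 = 120 ⇒ a = 1.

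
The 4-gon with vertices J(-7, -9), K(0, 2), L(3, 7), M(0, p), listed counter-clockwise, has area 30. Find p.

8

Write out the shoelace sum; only the two edges meeting at M involve p:
2·Area = [(3·p − 0·7) + (0·(-9) − (-7)·p)] + -20
       = 10·p + -20 = 60
⇒ p = 8.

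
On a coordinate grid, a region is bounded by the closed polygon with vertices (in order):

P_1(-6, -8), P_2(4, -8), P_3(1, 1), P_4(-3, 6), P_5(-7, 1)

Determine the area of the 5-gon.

Cross-terms: 80, 12, 9, 39, 62  ⇒  Σ = 202
Area = |Σ|/2 = 101.

101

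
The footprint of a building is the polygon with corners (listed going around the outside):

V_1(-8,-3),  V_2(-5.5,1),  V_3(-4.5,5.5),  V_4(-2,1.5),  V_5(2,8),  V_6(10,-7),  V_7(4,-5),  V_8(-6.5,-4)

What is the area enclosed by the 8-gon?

Apply Gauss's area formula: 2A = Σ (x_i·y_{i+1} − x_{i+1}·y_i), indices taken mod 8.
Cross-terms: -24.5, -25.75, 4.25, -19, -94, -22, -48.5, -12.5  ⇒  Σ = -242
Area = |Σ|/2 = 121.

121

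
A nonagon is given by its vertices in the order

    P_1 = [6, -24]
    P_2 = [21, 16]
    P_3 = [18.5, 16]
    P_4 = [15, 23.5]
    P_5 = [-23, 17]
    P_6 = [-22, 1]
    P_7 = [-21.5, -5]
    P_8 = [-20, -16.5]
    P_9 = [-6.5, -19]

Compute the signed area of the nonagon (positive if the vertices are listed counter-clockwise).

Apply Gauss's area formula: 2A = Σ (x_i·y_{i+1} − x_{i+1}·y_i), indices taken mod 9.
Σ = (600) + (40) + (194.75) + (795.5) + (351) + (131.5) + (254.75) + (272.75) + (270) = 2910.25
Signed area = Σ/2 = 1455.125 (positive ⇒ counter-clockwise traversal).

1455.125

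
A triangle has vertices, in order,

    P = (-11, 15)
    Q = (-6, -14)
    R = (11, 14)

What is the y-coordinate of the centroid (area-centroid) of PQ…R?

Apply the shoelace (surveyor's) formula. First the cross-terms c_i = x_i·y_{i+1} − x_{i+1}·y_i:
  244, 70, 319  ⇒  2A = 633, A = 316.5.
Then Σ (y_i + y_{i+1})·c_i = 9495, so ȳ = 9495 / (6·316.5) = 5.

5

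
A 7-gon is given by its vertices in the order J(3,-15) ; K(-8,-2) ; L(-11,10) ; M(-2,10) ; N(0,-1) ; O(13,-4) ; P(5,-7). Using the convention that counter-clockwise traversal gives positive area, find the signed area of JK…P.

Apply the surveyor's formula: 2A = Σ (x_i·y_{i+1} − x_{i+1}·y_i), indices taken mod 7.
Σ = (-126) + (-102) + (-90) + (2) + (13) + (-71) + (-54) = -428
Signed area = Σ/2 = -214 (negative ⇒ clockwise traversal).

-214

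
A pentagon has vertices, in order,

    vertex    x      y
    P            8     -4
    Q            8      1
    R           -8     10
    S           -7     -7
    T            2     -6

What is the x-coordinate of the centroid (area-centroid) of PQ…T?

Apply Gauss's area formula. First the cross-terms c_i = x_i·y_{i+1} − x_{i+1}·y_i:
  40, 88, 126, 56, 40  ⇒  2A = 350, A = 175.
Then Σ (x_i + x_{i+1})·c_i = -1130, so x̄ = -1130 / (6·175) = -113/105.

-113/105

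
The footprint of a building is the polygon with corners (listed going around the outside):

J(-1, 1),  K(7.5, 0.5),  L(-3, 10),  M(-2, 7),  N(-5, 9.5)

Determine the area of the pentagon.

Σ = (-8) + (76.5) + (-1) + (16) + (4.5) = 88
Area = |Σ|/2 = 44.

44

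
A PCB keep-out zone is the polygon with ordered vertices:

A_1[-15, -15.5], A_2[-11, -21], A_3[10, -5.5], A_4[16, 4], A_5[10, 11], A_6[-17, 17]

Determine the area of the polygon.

Apply Gauss's area formula: 2A = Σ (x_i·y_{i+1} − x_{i+1}·y_i), indices taken mod 6.
Σ = (144.5) + (270.5) + (128) + (136) + (357) + (518.5) = 1554.5
Area = |Σ|/2 = 777.25.

777.25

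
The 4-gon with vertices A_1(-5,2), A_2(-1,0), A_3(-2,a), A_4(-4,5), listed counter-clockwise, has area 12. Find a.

5

The doubled signed area Σ (x_i y_{i+1} − x_{i+1} y_i) is linear in a.
With a=0 it equals 9; the coefficient of a is 3 (from the two edges through A_3).
So 3·a + 9 = 2·12 = 24 ⇒ a = 5.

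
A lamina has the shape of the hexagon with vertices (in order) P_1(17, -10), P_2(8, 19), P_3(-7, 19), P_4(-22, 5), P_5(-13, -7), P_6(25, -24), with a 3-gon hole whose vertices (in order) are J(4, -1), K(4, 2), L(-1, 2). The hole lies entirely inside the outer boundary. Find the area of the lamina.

960

Outer boundary:
Apply the shoelace (surveyor's) formula: 2A = Σ (x_i·y_{i+1} − x_{i+1}·y_i), indices taken mod 6.
Cross-terms: 403, 285, 383, 219, 487, 158  ⇒  Σ = 1935
Area = |Σ|/2 = 967.5.
Hole:
Apply the shoelace formula: 2A = Σ (x_i·y_{i+1} − x_{i+1}·y_i), indices taken mod 3.
J→K: (4)(2) − (4)(-1) = 12
K→L: (4)(2) − (-1)(2) = 10
L→J: (-1)(-1) − (4)(2) = -7
Σ = 15
Area = |Σ|/2 = 7.5.
Net area = 967.5 − 7.5 = 960.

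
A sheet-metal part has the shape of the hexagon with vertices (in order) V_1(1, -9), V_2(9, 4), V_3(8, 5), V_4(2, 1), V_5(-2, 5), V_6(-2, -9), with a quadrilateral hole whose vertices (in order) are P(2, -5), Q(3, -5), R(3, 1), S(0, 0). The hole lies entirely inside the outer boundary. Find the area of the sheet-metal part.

Outer boundary:
Cross-terms: 85, 13, -2, 12, 28, 27  ⇒  Σ = 163
Area = |Σ|/2 = 81.5.
Hole:
Apply the surveyor's formula: 2A = Σ (x_i·y_{i+1} − x_{i+1}·y_i), indices taken mod 4.
P→Q: (2)(-5) − (3)(-5) = 5
Q→R: (3)(1) − (3)(-5) = 18
R→S: (3)(0) − (0)(1) = 0
S→P: (0)(-5) − (2)(0) = 0
Σ = 23
Area = |Σ|/2 = 11.5.
Net area = 81.5 − 11.5 = 70.

70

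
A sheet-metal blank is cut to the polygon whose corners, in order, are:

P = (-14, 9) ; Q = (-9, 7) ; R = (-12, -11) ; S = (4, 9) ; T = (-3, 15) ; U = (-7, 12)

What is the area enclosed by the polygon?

Apply the shoelace (surveyor's) formula: 2A = Σ (x_i·y_{i+1} − x_{i+1}·y_i), indices taken mod 6.
P→Q: (-14)(7) − (-9)(9) = -17
Q→R: (-9)(-11) − (-12)(7) = 183
R→S: (-12)(9) − (4)(-11) = -64
S→T: (4)(15) − (-3)(9) = 87
T→U: (-3)(12) − (-7)(15) = 69
U→P: (-7)(9) − (-14)(12) = 105
Σ = 363
Area = |Σ|/2 = 181.5.

181.5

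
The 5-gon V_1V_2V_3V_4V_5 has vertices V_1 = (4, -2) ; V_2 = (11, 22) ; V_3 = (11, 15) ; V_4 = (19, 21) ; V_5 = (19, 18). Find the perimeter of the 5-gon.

70

|V_1V_2| = √((7)² + (24)²) = √625 = 25
|V_2V_3| = √((0)² + (-7)²) = √49 = 7
|V_3V_4| = √((8)² + (6)²) = √100 = 10
|V_4V_5| = √((0)² + (-3)²) = √9 = 3
|V_5V_1| = √((-15)² + (-20)²) = √625 = 25
Perimeter = 25 + 7 + 10 + 3 + 25 = 70.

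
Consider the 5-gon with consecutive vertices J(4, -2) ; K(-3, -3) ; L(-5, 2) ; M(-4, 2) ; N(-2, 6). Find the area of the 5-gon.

40.5

Σ = (-18) + (-21) + (-2) + (-20) + (-20) = -81
Area = |Σ|/2 = 40.5.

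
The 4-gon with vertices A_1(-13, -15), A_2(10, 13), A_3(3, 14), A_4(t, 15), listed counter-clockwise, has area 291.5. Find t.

-9

Write out the shoelace sum; only the two edges meeting at A_4 involve t:
2·Area = [(3·15 − t·14) + (t·(-15) − (-13)·15)] + 82
       = -29·t + 322 = 583
⇒ t = -9.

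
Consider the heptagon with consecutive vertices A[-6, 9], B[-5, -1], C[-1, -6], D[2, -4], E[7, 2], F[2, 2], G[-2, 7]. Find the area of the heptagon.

90

Apply Gauss's area formula: 2A = Σ (x_i·y_{i+1} − x_{i+1}·y_i), indices taken mod 7.
Cross-terms: 51, 29, 16, 32, 10, 18, 24  ⇒  Σ = 180
Area = |Σ|/2 = 90.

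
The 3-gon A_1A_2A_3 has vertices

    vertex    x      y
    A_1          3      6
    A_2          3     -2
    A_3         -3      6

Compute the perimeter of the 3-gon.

|A_1A_2| = √((0)² + (-8)²) = √64 = 8
|A_2A_3| = √((-6)² + (8)²) = √100 = 10
|A_3A_1| = √((6)² + (0)²) = √36 = 6
Perimeter = 8 + 10 + 6 = 24.

24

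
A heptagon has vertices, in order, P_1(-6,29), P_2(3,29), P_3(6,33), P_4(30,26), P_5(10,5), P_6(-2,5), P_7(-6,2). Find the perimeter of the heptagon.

112

|P_1P_2| = √((9)² + (0)²) = √81 = 9
|P_2P_3| = √((3)² + (4)²) = √25 = 5
|P_3P_4| = √((24)² + (-7)²) = √625 = 25
|P_4P_5| = √((-20)² + (-21)²) = √841 = 29
|P_5P_6| = √((-12)² + (0)²) = √144 = 12
|P_6P_7| = √((-4)² + (-3)²) = √25 = 5
|P_7P_1| = √((0)² + (27)²) = √729 = 27
Perimeter = 9 + 5 + 25 + 29 + 12 + 5 + 27 = 112.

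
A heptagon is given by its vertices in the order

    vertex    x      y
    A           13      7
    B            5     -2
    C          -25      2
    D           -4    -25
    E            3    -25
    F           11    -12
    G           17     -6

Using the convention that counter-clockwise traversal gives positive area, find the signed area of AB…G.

640.5

Apply the shoelace (surveyor's) formula: 2A = Σ (x_i·y_{i+1} − x_{i+1}·y_i), indices taken mod 7.
Σ = (-61) + (-40) + (633) + (175) + (239) + (138) + (197) = 1281
Signed area = Σ/2 = 640.5 (positive ⇒ counter-clockwise traversal).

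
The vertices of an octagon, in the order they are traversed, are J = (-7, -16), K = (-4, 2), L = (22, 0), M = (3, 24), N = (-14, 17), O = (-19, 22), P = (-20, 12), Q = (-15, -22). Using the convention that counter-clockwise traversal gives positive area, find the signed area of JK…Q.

Σ = (-78) + (-44) + (528) + (387) + (15) + (212) + (620) + (86) = 1726
Signed area = Σ/2 = 863 (positive ⇒ counter-clockwise traversal).

863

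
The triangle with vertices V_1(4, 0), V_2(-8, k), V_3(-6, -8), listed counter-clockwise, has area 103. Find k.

11

The doubled signed area Σ (x_i y_{i+1} − x_{i+1} y_i) is linear in k.
With k=0 it equals 96; the coefficient of k is 10 (from the two edges through V_2).
So 10·k + 96 = 2·103 = 206 ⇒ k = 11.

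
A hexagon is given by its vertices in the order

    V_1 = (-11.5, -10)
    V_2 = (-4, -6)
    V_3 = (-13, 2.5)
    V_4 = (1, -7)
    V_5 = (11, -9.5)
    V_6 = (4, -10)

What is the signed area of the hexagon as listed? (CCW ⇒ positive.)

Apply the shoelace (surveyor's) formula: 2A = Σ (x_i·y_{i+1} − x_{i+1}·y_i), indices taken mod 6.
Σ = (29) + (-88) + (88.5) + (67.5) + (-72) + (-155) = -130
Signed area = Σ/2 = -65 (negative ⇒ clockwise traversal).

-65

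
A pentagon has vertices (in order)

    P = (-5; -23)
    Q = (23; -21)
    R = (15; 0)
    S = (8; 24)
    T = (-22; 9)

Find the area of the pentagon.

Σ = (634) + (315) + (360) + (600) + (551) = 2460
Area = |Σ|/2 = 1230.

1230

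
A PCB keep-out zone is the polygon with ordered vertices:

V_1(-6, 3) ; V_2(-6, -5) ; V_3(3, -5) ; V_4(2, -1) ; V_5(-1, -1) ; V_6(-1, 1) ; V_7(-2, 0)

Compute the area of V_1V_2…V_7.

Σ = (48) + (45) + (7) + (-3) + (-2) + (2) + (-6) = 91
Area = |Σ|/2 = 45.5.

45.5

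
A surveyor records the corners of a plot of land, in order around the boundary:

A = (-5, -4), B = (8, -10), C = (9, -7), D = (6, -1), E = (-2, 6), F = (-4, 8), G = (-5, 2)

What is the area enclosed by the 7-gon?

Apply the surveyor's formula: 2A = Σ (x_i·y_{i+1} − x_{i+1}·y_i), indices taken mod 7.
Cross-terms: 82, 34, 33, 34, 8, 32, 30  ⇒  Σ = 253
Area = |Σ|/2 = 126.5.

126.5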